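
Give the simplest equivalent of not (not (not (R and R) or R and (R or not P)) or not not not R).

R

not (not (not (R and R) or R and (R or not P)) or not not not R)
= not (not (not (R and R) or R) or not not not R)   — absorption
= not (not (not (R and R) or R) or not R)   — double negation
= not (not (not R or R) or not R)   — idempotence
= (not R or R) and R   — De Morgan
= R   — complement / identity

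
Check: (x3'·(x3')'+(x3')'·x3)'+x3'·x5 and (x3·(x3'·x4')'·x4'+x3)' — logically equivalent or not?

E1: (x3'·(x3')'+(x3')'·x3)'+x3'·x5
    = ((x3')')'+x3'·x5   (distribution)
    = x3'+x3'·x5   (double negation)
    = x3'   (absorption)
E2: (x3·(x3'·x4')'·x4'+x3)'
    = (x3·(x3+x4)·x4'+x3)'   (De Morgan)
    = (x3·x4'+x3)'   (absorption)
    = x3'   (absorption)
Both reduce to x3', so they are equivalent.

Yes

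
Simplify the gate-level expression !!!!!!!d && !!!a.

!!!!!!!d && !!!a
= !!!!!!!d && !a   (double negation)
= !!!!!d && !a   (double negation)
= !!!d && !a   (double negation)
= !d && !a   (double negation)

!d && !a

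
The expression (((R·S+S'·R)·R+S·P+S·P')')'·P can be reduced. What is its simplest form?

(R+S)·P

(((R·S+S'·R)·R+S·P+S·P')')'·P
= ((R·R+S·P+S·P')')'·P   — distribution
= ((R·R+S)')'·P   — distribution
= (R·R+S)·P   — double negation
= (R+S)·P   — idempotence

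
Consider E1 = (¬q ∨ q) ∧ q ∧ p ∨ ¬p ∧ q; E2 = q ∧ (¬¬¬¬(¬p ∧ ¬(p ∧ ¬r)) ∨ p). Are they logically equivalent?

Yes

E1: (¬q ∨ q) ∧ q ∧ p ∨ ¬p ∧ q
    = q ∧ p ∨ ¬p ∧ q   (complement / identity)
    = q   (distribution)
E2: q ∧ (¬¬¬¬(¬p ∧ ¬(p ∧ ¬r)) ∨ p)
    = q ∧ (¬¬¬(p ∨ p ∧ ¬r) ∨ p)   (De Morgan)
    = q ∧ (¬¬¬p ∨ p)   (absorption)
    = q ∧ (¬p ∨ p)   (double negation)
    = q   (complement / identity)
Both reduce to q, so they are equivalent.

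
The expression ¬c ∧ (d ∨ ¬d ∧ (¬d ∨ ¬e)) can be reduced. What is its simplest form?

¬c ∧ (d ∨ ¬d ∧ (¬d ∨ ¬e))
= ¬c ∧ (d ∨ ¬d)   [absorption]
= ¬c   [complement / identity]

¬c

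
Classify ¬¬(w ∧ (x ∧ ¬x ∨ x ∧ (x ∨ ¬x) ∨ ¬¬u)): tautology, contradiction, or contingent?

¬¬(w ∧ (x ∧ ¬x ∨ x ∧ (x ∨ ¬x) ∨ ¬¬u))
= w ∧ (x ∧ ¬x ∨ x ∧ (x ∨ ¬x) ∨ ¬¬u)   [double negation]
= w ∧ (x ∧ ¬x ∨ x ∨ ¬¬u)   [complement / identity]
= w ∧ (x ∨ ¬¬u)   [complement / identity]
= w ∧ (x ∨ u)   [double negation]
This depends on u, w, x, so it is not a constant.

contingent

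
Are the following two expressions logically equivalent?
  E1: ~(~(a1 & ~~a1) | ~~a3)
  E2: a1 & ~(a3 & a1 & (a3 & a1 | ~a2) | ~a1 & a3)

Yes

E1: ~(~(a1 & ~~a1) | ~~a3)
    = a1 & ~~a1 & ~a3
    = a1 & a1 & ~a3
    = a1 & ~a3
E2: a1 & ~(a3 & a1 & (a3 & a1 | ~a2) | ~a1 & a3)
    = a1 & ~(a3 & a1 | ~a1 & a3)
    = a1 & ~a3
Both reduce to a1 & ~a3, so they are equivalent.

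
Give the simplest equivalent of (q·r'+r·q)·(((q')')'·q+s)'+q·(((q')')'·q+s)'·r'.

q·s'

(q·r'+r·q)·(((q')')'·q+s)'+q·(((q')')'·q+s)'·r'
= q·(((q')')'·q+s)'+q·(((q')')'·q+s)'·r'   (distribution)
= q·(((q')')'·q+s)'   (absorption)
= q·(q'·q+s)'   (double negation)
= q·s'   (complement / identity)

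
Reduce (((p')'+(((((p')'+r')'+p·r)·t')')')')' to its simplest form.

p+r·t'

(((p')'+(((((p')'+r')'+p·r)·t')')')')'
= (((p')'+(((p'·r+p·r)·t')')')')'   (De Morgan)
= (p'·((p'·r+p·r)·t')')'   (De Morgan)
= (p'·(r·t')')'   (distribution)
= p+r·t'   (De Morgan)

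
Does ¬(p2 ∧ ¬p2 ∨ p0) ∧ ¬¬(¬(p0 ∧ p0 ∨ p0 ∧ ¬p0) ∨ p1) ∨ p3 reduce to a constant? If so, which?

¬(p2 ∧ ¬p2 ∨ p0) ∧ ¬¬(¬(p0 ∧ p0 ∨ p0 ∧ ¬p0) ∨ p1) ∨ p3
= ¬p0 ∧ ¬¬(¬(p0 ∧ p0 ∨ p0 ∧ ¬p0) ∨ p1) ∨ p3   (complement / identity)
= ¬p0 ∧ ¬¬(¬p0 ∨ p1) ∨ p3   (distribution)
= ¬p0 ∧ (¬p0 ∨ p1) ∨ p3   (double negation)
= ¬p0 ∨ p3   (absorption)
This depends on p0, p3, so it is not a constant.

no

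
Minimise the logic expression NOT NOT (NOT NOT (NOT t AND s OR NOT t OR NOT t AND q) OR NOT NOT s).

NOT t OR s

NOT NOT (NOT NOT (NOT t AND s OR NOT t OR NOT t AND q) OR NOT NOT s)
= NOT NOT (NOT NOT (NOT t AND s OR NOT t) OR NOT NOT s)   [absorption]
= NOT (NOT (NOT t AND s OR NOT t) AND NOT s)   [De Morgan]
= NOT t AND s OR NOT t OR s   [De Morgan]
= NOT t OR s   [absorption]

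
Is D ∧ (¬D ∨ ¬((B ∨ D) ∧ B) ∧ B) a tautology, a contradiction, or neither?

D ∧ (¬D ∨ ¬((B ∨ D) ∧ B) ∧ B)
= D ∧ (¬D ∨ ¬B ∧ B)   — absorption
= D ∧ ¬D   — complement / identity
= False   — complement

contradiction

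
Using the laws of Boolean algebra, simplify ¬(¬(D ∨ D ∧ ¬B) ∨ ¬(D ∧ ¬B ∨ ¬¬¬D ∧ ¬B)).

¬(¬(D ∨ D ∧ ¬B) ∨ ¬(D ∧ ¬B ∨ ¬¬¬D ∧ ¬B))
= ¬(¬D ∨ ¬(D ∧ ¬B ∨ ¬¬¬D ∧ ¬B))   (absorption)
= ¬(¬D ∨ ¬(D ∧ ¬B ∨ ¬D ∧ ¬B))   (double negation)
= D ∧ (D ∧ ¬B ∨ ¬D ∧ ¬B)   (De Morgan)
= D ∧ ¬B   (distribution)

D ∧ ¬B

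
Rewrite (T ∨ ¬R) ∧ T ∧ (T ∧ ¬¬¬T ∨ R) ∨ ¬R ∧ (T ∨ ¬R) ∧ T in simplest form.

T

(T ∨ ¬R) ∧ T ∧ (T ∧ ¬¬¬T ∨ R) ∨ ¬R ∧ (T ∨ ¬R) ∧ T
= (T ∨ ¬R) ∧ T ∧ (T ∧ ¬T ∨ R) ∨ ¬R ∧ (T ∨ ¬R) ∧ T   (double negation)
= (T ∨ ¬R) ∧ T ∧ R ∨ ¬R ∧ (T ∨ ¬R) ∧ T   (complement / identity)
= (T ∨ ¬R) ∧ T   (distribution)
= T   (absorption)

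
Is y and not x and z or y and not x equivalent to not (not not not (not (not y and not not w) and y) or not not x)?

E1: y and not x and z or y and not x
    = y and not x
E2: not (not not not (not (not y and not not w) and y) or not not x)
    = not (not not not ((y or not w) and y) or not not x)
    = not (not not not y or not not x)
    = not (not y or not not x)
    = y and not x
Both reduce to y and not x, so they are equivalent.

Yes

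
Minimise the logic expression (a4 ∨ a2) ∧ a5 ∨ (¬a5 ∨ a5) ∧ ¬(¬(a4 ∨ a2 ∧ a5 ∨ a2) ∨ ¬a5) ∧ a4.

(a4 ∨ a2) ∧ a5 ∨ (¬a5 ∨ a5) ∧ ¬(¬(a4 ∨ a2 ∧ a5 ∨ a2) ∨ ¬a5) ∧ a4
= (a4 ∨ a2) ∧ a5 ∨ ¬(¬(a4 ∨ a2 ∧ a5 ∨ a2) ∨ ¬a5) ∧ a4   — complement / identity
= (a4 ∨ a2) ∧ a5 ∨ (a4 ∨ a2 ∧ a5 ∨ a2) ∧ a5 ∧ a4   — De Morgan
= (a4 ∨ a2) ∧ a5 ∨ (a4 ∨ a2) ∧ a5 ∧ a4   — absorption
= (a4 ∨ a2) ∧ a5   — absorption

(a4 ∨ a2) ∧ a5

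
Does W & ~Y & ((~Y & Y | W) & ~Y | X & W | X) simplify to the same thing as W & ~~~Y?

Yes

E1: W & ~Y & ((~Y & Y | W) & ~Y | X & W | X)
    = W & ~Y & (W & ~Y | X & W | X)   [complement / identity]
    = W & ~Y & (W & ~Y | X)   [absorption]
    = W & ~Y   [absorption]
E2: W & ~~~Y
    = W & ~Y   [double negation]
Both reduce to W & ~Y, so they are equivalent.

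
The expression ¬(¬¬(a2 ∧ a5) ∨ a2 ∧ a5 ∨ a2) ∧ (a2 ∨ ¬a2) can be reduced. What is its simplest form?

¬a2

¬(¬¬(a2 ∧ a5) ∨ a2 ∧ a5 ∨ a2) ∧ (a2 ∨ ¬a2)
= ¬(¬¬(a2 ∧ a5) ∨ a2) ∧ (a2 ∨ ¬a2)   — absorption
= ¬(a2 ∧ a5 ∨ a2) ∧ (a2 ∨ ¬a2)   — double negation
= ¬(a2 ∧ a5 ∨ a2)   — complement / identity
= ¬a2   — absorption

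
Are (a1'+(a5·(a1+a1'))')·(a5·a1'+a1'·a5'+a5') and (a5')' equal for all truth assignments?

E1: (a1'+(a5·(a1+a1'))')·(a5·a1'+a1'·a5'+a5')
    = (a1'+a5')·(a5·a1'+a1'·a5'+a5')
    = (a1'+a5')·(a1'+a5')
    = a1'+a5'
E2: (a5')'
    = a5
These differ: at a1=1, a5=0, E1 = 1 but E2 = 0.

No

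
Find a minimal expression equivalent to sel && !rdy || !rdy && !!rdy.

sel && !rdy

sel && !rdy || !rdy && !!rdy
= sel && !rdy || !rdy && rdy
= sel && !rdy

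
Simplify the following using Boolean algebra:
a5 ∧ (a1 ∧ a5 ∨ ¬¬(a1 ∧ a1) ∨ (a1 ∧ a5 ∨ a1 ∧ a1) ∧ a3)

a5 ∧ a1

a5 ∧ (a1 ∧ a5 ∨ ¬¬(a1 ∧ a1) ∨ (a1 ∧ a5 ∨ a1 ∧ a1) ∧ a3)
= a5 ∧ (a1 ∧ a5 ∨ a1 ∧ a1 ∨ (a1 ∧ a5 ∨ a1 ∧ a1) ∧ a3)
= a5 ∧ (a1 ∧ a5 ∨ a1 ∧ a1)
= a5 ∧ (a1 ∧ a5 ∨ a1)
= a5 ∧ a1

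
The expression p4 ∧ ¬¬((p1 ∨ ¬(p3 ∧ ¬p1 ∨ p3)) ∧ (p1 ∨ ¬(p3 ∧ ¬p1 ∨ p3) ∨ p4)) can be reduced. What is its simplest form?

p4 ∧ (p1 ∨ ¬p3)

p4 ∧ ¬¬((p1 ∨ ¬(p3 ∧ ¬p1 ∨ p3)) ∧ (p1 ∨ ¬(p3 ∧ ¬p1 ∨ p3) ∨ p4))
= p4 ∧ ¬¬(p1 ∨ ¬(p3 ∧ ¬p1 ∨ p3))
= p4 ∧ ¬¬(p1 ∨ ¬p3)
= p4 ∧ (p1 ∨ ¬p3)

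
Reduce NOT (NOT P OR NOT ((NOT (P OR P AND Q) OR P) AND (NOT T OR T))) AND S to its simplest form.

NOT (NOT P OR NOT ((NOT (P OR P AND Q) OR P) AND (NOT T OR T))) AND S
= P AND (NOT (P OR P AND Q) OR P) AND (NOT T OR T) AND S   — De Morgan
= P AND (NOT (P OR P AND Q) OR P) AND S   — complement / identity
= P AND (NOT P OR P) AND S   — absorption
= P AND S   — complement / identity

P AND S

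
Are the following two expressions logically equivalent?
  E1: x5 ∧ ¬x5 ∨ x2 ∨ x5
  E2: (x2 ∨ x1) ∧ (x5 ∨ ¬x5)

E1: x5 ∧ ¬x5 ∨ x2 ∨ x5
    = x2 ∨ x5   [complement / identity]
E2: (x2 ∨ x1) ∧ (x5 ∨ ¬x5)
    = x2 ∨ x1   [complement / identity]
These differ: at x1=1, x2=0, x5=0, E1 = 0 but E2 = 1.

No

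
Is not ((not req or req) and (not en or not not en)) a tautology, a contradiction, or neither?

not ((not req or req) and (not en or not not en))
= not (not en or not not en)   — complement / identity
= en and not en   — De Morgan
= False   — complement

contradiction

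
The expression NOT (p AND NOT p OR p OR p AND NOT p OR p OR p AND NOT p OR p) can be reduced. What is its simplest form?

NOT (p AND NOT p OR p OR p AND NOT p OR p OR p AND NOT p OR p)
= NOT (p AND NOT p OR p OR p AND NOT p OR p)   — idempotence
= NOT (p AND NOT p OR p)   — idempotence
= NOT p   — complement / identity

NOT p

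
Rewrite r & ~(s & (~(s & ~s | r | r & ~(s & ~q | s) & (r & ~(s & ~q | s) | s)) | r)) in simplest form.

r & ~(s & (~(s & ~s | r | r & ~(s & ~q | s) & (r & ~(s & ~q | s) | s)) | r))
= r & ~(s & (~(r | r & ~(s & ~q | s) & (r & ~(s & ~q | s) | s)) | r))   [complement / identity]
= r & ~(s & (~(r | r & ~(s & ~q | s)) | r))   [absorption]
= r & ~(s & (~(r | r & ~s) | r))   [absorption]
= r & ~(s & (~r | r))   [absorption]
= r & ~s   [complement / identity]

r & ~s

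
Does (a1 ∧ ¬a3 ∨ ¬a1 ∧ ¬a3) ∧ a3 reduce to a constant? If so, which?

yes, False

(a1 ∧ ¬a3 ∨ ¬a1 ∧ ¬a3) ∧ a3
= ¬a3 ∧ a3   — distribution
= False   — complement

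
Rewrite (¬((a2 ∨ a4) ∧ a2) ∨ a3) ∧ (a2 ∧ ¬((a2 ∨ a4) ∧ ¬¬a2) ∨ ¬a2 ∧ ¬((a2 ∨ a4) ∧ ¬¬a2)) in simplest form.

(¬((a2 ∨ a4) ∧ a2) ∨ a3) ∧ (a2 ∧ ¬((a2 ∨ a4) ∧ ¬¬a2) ∨ ¬a2 ∧ ¬((a2 ∨ a4) ∧ ¬¬a2))
= (¬((a2 ∨ a4) ∧ a2) ∨ a3) ∧ ¬((a2 ∨ a4) ∧ ¬¬a2)   — distribution
= (¬((a2 ∨ a4) ∧ a2) ∨ a3) ∧ ¬((a2 ∨ a4) ∧ a2)   — double negation
= ¬((a2 ∨ a4) ∧ a2)   — absorption
= ¬a2   — absorption

¬a2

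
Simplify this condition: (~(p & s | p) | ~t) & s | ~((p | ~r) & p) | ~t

(~(p & s | p) | ~t) & s | ~((p | ~r) & p) | ~t
= (~p | ~t) & s | ~((p | ~r) & p) | ~t   (absorption)
= (~p | ~t) & s | ~p | ~t   (absorption)
= ~p | ~t   (absorption)

~p | ~t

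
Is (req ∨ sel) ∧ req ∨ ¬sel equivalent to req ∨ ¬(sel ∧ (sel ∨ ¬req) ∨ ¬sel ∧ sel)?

E1: (req ∨ sel) ∧ req ∨ ¬sel
    = req ∨ ¬sel   — absorption
E2: req ∨ ¬(sel ∧ (sel ∨ ¬req) ∨ ¬sel ∧ sel)
    = req ∨ ¬(sel ∨ ¬sel ∧ sel)   — absorption
    = req ∨ ¬sel   — complement / identity
Both reduce to req ∨ ¬sel, so they are equivalent.

Yes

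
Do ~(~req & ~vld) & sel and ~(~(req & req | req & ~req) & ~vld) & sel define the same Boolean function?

Yes

E1: ~(~req & ~vld) & sel
    = (req | vld) & sel   [De Morgan]
E2: ~(~(req & req | req & ~req) & ~vld) & sel
    = (req & req | req & ~req | vld) & sel   [De Morgan]
    = (req | vld) & sel   [distribution]
Both reduce to (req | vld) & sel, so they are equivalent.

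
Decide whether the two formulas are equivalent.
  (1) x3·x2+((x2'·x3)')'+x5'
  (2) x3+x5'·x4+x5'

Yes

E1: x3·x2+((x2'·x3)')'+x5'
    = x3·x2+x2'·x3+x5'   — double negation
    = x3+x5'   — distribution
E2: x3+x5'·x4+x5'
    = x3+x5'   — absorption
Both reduce to x3+x5', so they are equivalent.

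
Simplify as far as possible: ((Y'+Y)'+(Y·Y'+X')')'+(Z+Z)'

((Y'+Y)'+(Y·Y'+X')')'+(Z+Z)'
= ((Y'+Y)'+(X')')'+(Z+Z)'   [complement / identity]
= (Y'+Y)·X'+(Z+Z)'   [De Morgan]
= (Y'+Y)·X'+Z'   [idempotence]
= X'+Z'   [complement / identity]

X'+Z'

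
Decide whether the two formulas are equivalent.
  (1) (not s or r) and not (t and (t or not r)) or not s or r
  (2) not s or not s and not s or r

Yes

E1: (not s or r) and not (t and (t or not r)) or not s or r
    = (not s or r) and not t or not s or r   [absorption]
    = not s or r   [absorption]
E2: not s or not s and not s or r
    = not s or not s or r   [idempotence]
    = not s or r   [idempotence]
Both reduce to not s or r, so they are equivalent.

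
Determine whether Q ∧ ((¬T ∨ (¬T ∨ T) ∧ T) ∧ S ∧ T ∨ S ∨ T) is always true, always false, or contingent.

contingent

Q ∧ ((¬T ∨ (¬T ∨ T) ∧ T) ∧ S ∧ T ∨ S ∨ T)
= Q ∧ ((¬T ∨ T) ∧ S ∧ T ∨ S ∨ T)   (complement / identity)
= Q ∧ (S ∧ T ∨ S ∨ T)   (complement / identity)
= Q ∧ (S ∨ T)   (absorption)
This depends on Q, S, T, so it is not a constant.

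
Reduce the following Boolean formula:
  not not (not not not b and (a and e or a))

not b and a

not not (not not not b and (a and e or a))
= not not (not not not b and a)   [absorption]
= not not not b and a   [double negation]
= not b and a   [double negation]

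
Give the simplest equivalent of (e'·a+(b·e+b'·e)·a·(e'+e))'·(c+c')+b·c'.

(e'·a+(b·e+b'·e)·a·(e'+e))'·(c+c')+b·c'
= (e'·a+(b·e+b'·e)·a)'·(c+c')+b·c'   — complement / identity
= (e'·a+(b·e+b'·e)·a)'+b·c'   — complement / identity
= (e'·a+e·a)'+b·c'   — distribution
= a'+b·c'   — distribution

a'+b·c'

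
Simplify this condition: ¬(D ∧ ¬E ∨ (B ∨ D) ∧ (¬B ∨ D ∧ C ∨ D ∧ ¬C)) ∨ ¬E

¬(D ∧ ¬E ∨ (B ∨ D) ∧ (¬B ∨ D ∧ C ∨ D ∧ ¬C)) ∨ ¬E
= ¬(D ∧ ¬E ∨ (B ∨ D) ∧ (¬B ∨ D)) ∨ ¬E   — distribution
= ¬(D ∧ ¬E ∨ D ∨ B ∧ ¬B) ∨ ¬E   — distribution
= ¬(D ∧ ¬E ∨ D) ∨ ¬E   — complement / identity
= ¬D ∨ ¬E   — absorption

¬D ∨ ¬E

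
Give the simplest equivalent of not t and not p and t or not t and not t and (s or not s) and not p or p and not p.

not t and not p

not t and not p and t or not t and not t and (s or not s) and not p or p and not p
= not t and not p and t or not t and not t and (s or not s) and not p   — complement / identity
= not t and not p and t or not t and not t and not p   — complement / identity
= not t and not p   — distribution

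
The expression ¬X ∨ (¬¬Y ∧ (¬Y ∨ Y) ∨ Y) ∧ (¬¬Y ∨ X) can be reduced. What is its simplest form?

¬X ∨ (¬¬Y ∧ (¬Y ∨ Y) ∨ Y) ∧ (¬¬Y ∨ X)
= ¬X ∨ (¬¬Y ∨ Y) ∧ (¬¬Y ∨ X)   (complement / identity)
= ¬X ∨ Y ∧ X ∨ ¬¬Y   (distribution)
= ¬X ∨ Y ∧ X ∨ Y   (double negation)
= ¬X ∨ Y   (absorption)

¬X ∨ Y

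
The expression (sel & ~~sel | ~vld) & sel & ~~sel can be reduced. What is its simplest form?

(sel & ~~sel | ~vld) & sel & ~~sel
= sel & ~~sel
= sel & sel
= sel

sel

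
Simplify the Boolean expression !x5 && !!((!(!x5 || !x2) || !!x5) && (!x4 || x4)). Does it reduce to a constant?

!x5 && !!((!(!x5 || !x2) || !!x5) && (!x4 || x4))
= !x5 && !!(!(!x5 || !x2) || !!x5)   — complement / identity
= !x5 && !((!x5 || !x2) && !x5)   — De Morgan
= !x5 && !!x5   — absorption
= !x5 && x5   — double negation
= false   — complement

false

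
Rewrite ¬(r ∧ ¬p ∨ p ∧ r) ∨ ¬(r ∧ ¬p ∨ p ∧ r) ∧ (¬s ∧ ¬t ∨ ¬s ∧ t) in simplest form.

¬r

¬(r ∧ ¬p ∨ p ∧ r) ∨ ¬(r ∧ ¬p ∨ p ∧ r) ∧ (¬s ∧ ¬t ∨ ¬s ∧ t)
= ¬(r ∧ ¬p ∨ p ∧ r) ∨ ¬(r ∧ ¬p ∨ p ∧ r) ∧ ¬s
= ¬(r ∧ ¬p ∨ p ∧ r)
= ¬r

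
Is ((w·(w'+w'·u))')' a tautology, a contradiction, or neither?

((w·(w'+w'·u))')'
= w·(w'+w'·u)
= w·w'
= 0

contradiction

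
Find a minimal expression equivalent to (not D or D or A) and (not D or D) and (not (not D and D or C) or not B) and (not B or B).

(not D or D or A) and (not D or D) and (not (not D and D or C) or not B) and (not B or B)
= (not D or D) and (not (not D and D or C) or not B) and (not B or B)   — absorption
= (not D or D) and (not (not D and D or C) or not B)   — complement / identity
= (not D or D) and (not C or not B)   — complement / identity
= not C or not B   — complement / identity

not C or not B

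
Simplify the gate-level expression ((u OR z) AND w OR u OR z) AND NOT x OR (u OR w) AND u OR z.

u OR z

((u OR z) AND w OR u OR z) AND NOT x OR (u OR w) AND u OR z
= (u OR z) AND NOT x OR (u OR w) AND u OR z   (absorption)
= (u OR z) AND NOT x OR u OR z   (absorption)
= u OR z   (absorption)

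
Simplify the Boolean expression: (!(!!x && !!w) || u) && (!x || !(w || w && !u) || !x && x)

(!(!!x && !!w) || u) && (!x || !(w || w && !u) || !x && x)
= (!(!!x && !!w) || u) && (!x || !w || !x && x)   — absorption
= (!x || !w || u) && (!x || !w || !x && x)   — De Morgan
= (!x || !w || u) && (!x || !w)   — complement / identity
= !x || !w   — absorption

!x || !w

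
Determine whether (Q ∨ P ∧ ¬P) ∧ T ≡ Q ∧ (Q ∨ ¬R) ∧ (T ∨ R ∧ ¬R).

Yes

E1: (Q ∨ P ∧ ¬P) ∧ T
    = Q ∧ T   — complement / identity
E2: Q ∧ (Q ∨ ¬R) ∧ (T ∨ R ∧ ¬R)
    = Q ∧ (T ∨ R ∧ ¬R)   — absorption
    = Q ∧ T   — complement / identity
Both reduce to Q ∧ T, so they are equivalent.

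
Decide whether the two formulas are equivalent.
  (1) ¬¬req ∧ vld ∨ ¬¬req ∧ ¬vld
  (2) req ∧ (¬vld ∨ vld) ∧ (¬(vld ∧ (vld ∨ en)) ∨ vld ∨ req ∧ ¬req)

E1: ¬¬req ∧ vld ∨ ¬¬req ∧ ¬vld
    = ¬¬req   — distribution
    = req   — double negation
E2: req ∧ (¬vld ∨ vld) ∧ (¬(vld ∧ (vld ∨ en)) ∨ vld ∨ req ∧ ¬req)
    = req ∧ (¬vld ∨ vld) ∧ (¬vld ∨ vld ∨ req ∧ ¬req)   — absorption
    = req ∧ (¬vld ∨ vld) ∧ (¬vld ∨ vld)   — complement / identity
    = req ∧ (¬vld ∨ vld)   — idempotence
    = req   — complement / identity
Both reduce to req, so they are equivalent.

Yes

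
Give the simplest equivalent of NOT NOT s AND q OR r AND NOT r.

NOT NOT s AND q OR r AND NOT r
= s AND q OR r AND NOT r   (double negation)
= s AND q   (complement / identity)

s AND q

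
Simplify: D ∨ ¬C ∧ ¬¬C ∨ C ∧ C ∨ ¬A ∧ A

D ∨ ¬C ∧ ¬¬C ∨ C ∧ C ∨ ¬A ∧ A
= D ∨ ¬C ∧ ¬¬C ∨ C ∧ C   [complement / identity]
= D ∨ ¬C ∧ C ∨ C ∧ C   [double negation]
= D ∨ C   [distribution]

D ∨ C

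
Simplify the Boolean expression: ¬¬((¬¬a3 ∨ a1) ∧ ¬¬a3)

a3

¬¬((¬¬a3 ∨ a1) ∧ ¬¬a3)
= ¬¬¬¬a3   — absorption
= ¬¬a3   — double negation
= a3   — double negation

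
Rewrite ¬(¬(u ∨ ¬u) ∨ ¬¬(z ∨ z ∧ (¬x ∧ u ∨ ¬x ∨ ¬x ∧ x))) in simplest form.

¬z

¬(¬(u ∨ ¬u) ∨ ¬¬(z ∨ z ∧ (¬x ∧ u ∨ ¬x ∨ ¬x ∧ x)))
= ¬(¬(u ∨ ¬u) ∨ ¬¬(z ∨ z ∧ (¬x ∨ ¬x ∧ x)))
= (u ∨ ¬u) ∧ ¬(z ∨ z ∧ (¬x ∨ ¬x ∧ x))
= (u ∨ ¬u) ∧ ¬(z ∨ z ∧ ¬x)
= (u ∨ ¬u) ∧ ¬z
= ¬z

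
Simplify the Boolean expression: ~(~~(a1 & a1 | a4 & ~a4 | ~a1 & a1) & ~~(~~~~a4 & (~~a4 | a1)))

~(~~(a1 & a1 | a4 & ~a4 | ~a1 & a1) & ~~(~~~~a4 & (~~a4 | a1)))
= ~(~~(a1 & a1 | ~a1 & a1) & ~~(~~~~a4 & (~~a4 | a1)))   [complement / identity]
= ~(~~a1 & ~~(~~~~a4 & (~~a4 | a1)))   [distribution]
= ~(~~a1 & ~~(~~a4 & (~~a4 | a1)))   [double negation]
= ~(~~a1 & ~~~~a4)   [absorption]
= ~(~~a1 & ~~a4)   [double negation]
= ~a1 | ~a4   [De Morgan]

~a1 | ~a4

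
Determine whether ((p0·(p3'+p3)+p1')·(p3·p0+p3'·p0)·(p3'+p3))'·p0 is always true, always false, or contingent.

((p0·(p3'+p3)+p1')·(p3·p0+p3'·p0)·(p3'+p3))'·p0
= ((p0·(p3'+p3)+p1')·p0·(p3'+p3))'·p0   [distribution]
= (p0·(p3'+p3))'·p0   [absorption]
= p0'·p0   [complement / identity]
= 0   [complement]

always false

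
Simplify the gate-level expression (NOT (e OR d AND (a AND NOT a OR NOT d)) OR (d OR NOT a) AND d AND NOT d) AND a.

NOT e AND a

(NOT (e OR d AND (a AND NOT a OR NOT d)) OR (d OR NOT a) AND d AND NOT d) AND a
= (NOT (e OR d AND NOT d) OR (d OR NOT a) AND d AND NOT d) AND a
= (NOT (e OR d AND NOT d) OR d AND NOT d) AND a
= NOT (e OR d AND NOT d) AND a
= NOT e AND a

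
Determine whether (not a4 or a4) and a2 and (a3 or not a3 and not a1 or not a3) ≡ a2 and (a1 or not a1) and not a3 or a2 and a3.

Yes

E1: (not a4 or a4) and a2 and (a3 or not a3 and not a1 or not a3)
    = (not a4 or a4) and a2 and (a3 or not a3)
    = a2 and (a3 or not a3)
    = a2
E2: a2 and (a1 or not a1) and not a3 or a2 and a3
    = a2 and not a3 or a2 and a3
    = a2
Both reduce to a2, so they are equivalent.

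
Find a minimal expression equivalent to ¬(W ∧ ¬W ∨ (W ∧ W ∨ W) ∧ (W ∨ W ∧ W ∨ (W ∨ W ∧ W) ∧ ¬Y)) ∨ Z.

¬(W ∧ ¬W ∨ (W ∧ W ∨ W) ∧ (W ∨ W ∧ W ∨ (W ∨ W ∧ W) ∧ ¬Y)) ∨ Z
= ¬(W ∧ ¬W ∨ (W ∧ W ∨ W) ∧ (W ∨ W ∧ W)) ∨ Z   (absorption)
= ¬(W ∧ ¬W ∨ W ∧ W ∨ W ∧ W) ∨ Z   (distribution)
= ¬(W ∧ ¬W ∨ W ∧ W) ∨ Z   (idempotence)
= ¬W ∨ Z   (distribution)

¬W ∨ Z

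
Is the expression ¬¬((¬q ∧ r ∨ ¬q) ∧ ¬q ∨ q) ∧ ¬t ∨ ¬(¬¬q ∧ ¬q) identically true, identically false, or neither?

identically true

¬¬((¬q ∧ r ∨ ¬q) ∧ ¬q ∨ q) ∧ ¬t ∨ ¬(¬¬q ∧ ¬q)
= ¬¬(¬q ∧ ¬q ∨ q) ∧ ¬t ∨ ¬(¬¬q ∧ ¬q)   — absorption
= (¬q ∧ ¬q ∨ q) ∧ ¬t ∨ ¬(¬¬q ∧ ¬q)   — double negation
= (¬q ∧ ¬q ∨ q) ∧ ¬t ∨ ¬q ∨ q   — De Morgan
= (¬q ∨ q) ∧ ¬t ∨ ¬q ∨ q   — idempotence
= ¬q ∨ q   — absorption
= True   — complement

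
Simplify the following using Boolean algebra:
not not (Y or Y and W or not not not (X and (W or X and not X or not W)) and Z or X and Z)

Y or Z

not not (Y or Y and W or not not not (X and (W or X and not X or not W)) and Z or X and Z)
= not not (Y or Y and W or not not not (X and (W or not W)) and Z or X and Z)   (complement / identity)
= not not (Y or not not not (X and (W or not W)) and Z or X and Z)   (absorption)
= not not (Y or not (X and (W or not W)) and Z or X and Z)   (double negation)
= not not (Y or not X and Z or X and Z)   (complement / identity)
= not not (Y or Z)   (distribution)
= Y or Z   (double negation)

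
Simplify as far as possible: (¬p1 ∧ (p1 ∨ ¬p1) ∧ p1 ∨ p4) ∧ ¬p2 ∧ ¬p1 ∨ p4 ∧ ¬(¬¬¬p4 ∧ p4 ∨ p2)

(¬p1 ∧ (p1 ∨ ¬p1) ∧ p1 ∨ p4) ∧ ¬p2 ∧ ¬p1 ∨ p4 ∧ ¬(¬¬¬p4 ∧ p4 ∨ p2)
= (¬p1 ∧ p1 ∨ p4) ∧ ¬p2 ∧ ¬p1 ∨ p4 ∧ ¬(¬¬¬p4 ∧ p4 ∨ p2)   (complement / identity)
= (¬p1 ∧ p1 ∨ p4) ∧ ¬p2 ∧ ¬p1 ∨ p4 ∧ ¬(¬p4 ∧ p4 ∨ p2)   (double negation)
= p4 ∧ ¬p2 ∧ ¬p1 ∨ p4 ∧ ¬(¬p4 ∧ p4 ∨ p2)   (complement / identity)
= p4 ∧ ¬p2 ∧ ¬p1 ∨ p4 ∧ ¬p2   (complement / identity)
= p4 ∧ ¬p2   (absorption)

p4 ∧ ¬p2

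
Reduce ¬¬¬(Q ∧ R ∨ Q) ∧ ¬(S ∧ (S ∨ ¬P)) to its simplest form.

¬¬¬(Q ∧ R ∨ Q) ∧ ¬(S ∧ (S ∨ ¬P))
= ¬¬¬Q ∧ ¬(S ∧ (S ∨ ¬P))   [absorption]
= ¬Q ∧ ¬(S ∧ (S ∨ ¬P))   [double negation]
= ¬Q ∧ ¬S   [absorption]

¬Q ∧ ¬S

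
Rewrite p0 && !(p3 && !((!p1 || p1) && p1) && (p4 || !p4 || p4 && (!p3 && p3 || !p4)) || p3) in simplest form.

p0 && !p3

p0 && !(p3 && !((!p1 || p1) && p1) && (p4 || !p4 || p4 && (!p3 && p3 || !p4)) || p3)
= p0 && !(p3 && !p1 && (p4 || !p4 || p4 && (!p3 && p3 || !p4)) || p3)   — complement / identity
= p0 && !(p3 && !p1 && (p4 || !p4 || p4 && !p4) || p3)   — complement / identity
= p0 && !(p3 && !p1 && (p4 || !p4) || p3)   — complement / identity
= p0 && !(p3 && !p1 || p3)   — complement / identity
= p0 && !p3   — absorption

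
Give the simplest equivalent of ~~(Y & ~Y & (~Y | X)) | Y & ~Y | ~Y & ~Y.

~Y

~~(Y & ~Y & (~Y | X)) | Y & ~Y | ~Y & ~Y
= ~~(Y & ~Y & (~Y | X)) | ~Y & ~Y
= ~~(Y & ~Y) | ~Y & ~Y
= Y & ~Y | ~Y & ~Y
= ~Y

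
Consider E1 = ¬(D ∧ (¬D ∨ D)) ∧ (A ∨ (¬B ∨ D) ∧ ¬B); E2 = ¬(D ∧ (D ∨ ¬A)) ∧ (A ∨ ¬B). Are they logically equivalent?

E1: ¬(D ∧ (¬D ∨ D)) ∧ (A ∨ (¬B ∨ D) ∧ ¬B)
    = ¬(D ∧ (¬D ∨ D)) ∧ (A ∨ ¬B)   — absorption
    = ¬D ∧ (A ∨ ¬B)   — complement / identity
E2: ¬(D ∧ (D ∨ ¬A)) ∧ (A ∨ ¬B)
    = ¬D ∧ (A ∨ ¬B)   — absorption
Both reduce to ¬D ∧ (A ∨ ¬B), so they are equivalent.

Yes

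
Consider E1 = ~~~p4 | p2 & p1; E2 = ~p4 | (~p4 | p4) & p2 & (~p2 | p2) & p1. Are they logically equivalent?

Yes

E1: ~~~p4 | p2 & p1
    = ~p4 | p2 & p1
E2: ~p4 | (~p4 | p4) & p2 & (~p2 | p2) & p1
    = ~p4 | (~p4 | p4) & p2 & p1
    = ~p4 | p2 & p1
Both reduce to ~p4 | p2 & p1, so they are equivalent.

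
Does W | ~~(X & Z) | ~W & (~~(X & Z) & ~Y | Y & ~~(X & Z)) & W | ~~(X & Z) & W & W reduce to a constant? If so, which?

W | ~~(X & Z) | ~W & (~~(X & Z) & ~Y | Y & ~~(X & Z)) & W | ~~(X & Z) & W & W
= W | ~~(X & Z) | ~W & ~~(X & Z) & W | ~~(X & Z) & W & W   — distribution
= W | ~~(X & Z) | ~~(X & Z) & W   — distribution
= W | ~~(X & Z)   — absorption
= W | X & Z   — double negation
This depends on W, X, Z, so it is not a constant.

no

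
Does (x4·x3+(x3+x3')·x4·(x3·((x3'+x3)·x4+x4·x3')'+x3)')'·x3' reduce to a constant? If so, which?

(x4·x3+(x3+x3')·x4·(x3·((x3'+x3)·x4+x4·x3')'+x3)')'·x3'
= (x4·x3+(x3+x3')·x4·(x3·(x4+x4·x3')'+x3)')'·x3'   — complement / identity
= (x4·x3+(x3+x3')·x4·(x3·x4'+x3)')'·x3'   — absorption
= (x4·x3+(x3+x3')·x4·x3')'·x3'   — absorption
= (x4·x3+x4·x3')'·x3'   — complement / identity
= x4'·x3'   — distribution
This depends on x3, x4, so it is not a constant.

no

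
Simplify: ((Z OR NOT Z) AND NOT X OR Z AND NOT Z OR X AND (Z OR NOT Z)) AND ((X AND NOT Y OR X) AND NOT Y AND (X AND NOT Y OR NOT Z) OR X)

X

((Z OR NOT Z) AND NOT X OR Z AND NOT Z OR X AND (Z OR NOT Z)) AND ((X AND NOT Y OR X) AND NOT Y AND (X AND NOT Y OR NOT Z) OR X)
= ((Z OR NOT Z) AND NOT X OR Z AND NOT Z OR X AND (Z OR NOT Z)) AND (X AND NOT Y AND (X AND NOT Y OR NOT Z) OR X)   [absorption]
= ((Z OR NOT Z) AND NOT X OR Z AND NOT Z OR X AND (Z OR NOT Z)) AND (X AND NOT Y OR X)   [absorption]
= ((Z OR NOT Z) AND NOT X OR Z AND NOT Z OR X AND (Z OR NOT Z)) AND X   [absorption]
= ((Z OR NOT Z) AND NOT X OR X AND (Z OR NOT Z)) AND X   [complement / identity]
= (Z OR NOT Z) AND X   [distribution]
= X   [complement / identity]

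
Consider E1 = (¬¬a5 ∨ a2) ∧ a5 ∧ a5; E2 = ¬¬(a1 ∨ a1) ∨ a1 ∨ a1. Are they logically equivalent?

E1: (¬¬a5 ∨ a2) ∧ a5 ∧ a5
    = (¬¬a5 ∨ a2) ∧ a5   — idempotence
    = (a5 ∨ a2) ∧ a5   — double negation
    = a5   — absorption
E2: ¬¬(a1 ∨ a1) ∨ a1 ∨ a1
    = a1 ∨ a1 ∨ a1 ∨ a1   — double negation
    = a1 ∨ a1   — idempotence
    = a1   — idempotence
These differ: at a1=0, a2=0, a5=1, E1 = 1 but E2 = 0.

No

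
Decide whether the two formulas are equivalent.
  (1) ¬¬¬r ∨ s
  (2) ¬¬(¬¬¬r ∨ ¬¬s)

E1: ¬¬¬r ∨ s
    = ¬r ∨ s   — double negation
E2: ¬¬(¬¬¬r ∨ ¬¬s)
    = ¬(¬¬r ∧ ¬s)   — De Morgan
    = ¬r ∨ s   — De Morgan
Both reduce to ¬r ∨ s, so they are equivalent.

Yes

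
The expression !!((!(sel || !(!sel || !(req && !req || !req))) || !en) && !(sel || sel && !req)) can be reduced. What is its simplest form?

!sel

!!((!(sel || !(!sel || !(req && !req || !req))) || !en) && !(sel || sel && !req))
= !!((!(sel || sel && (req && !req || !req)) || !en) && !(sel || sel && !req))
= !!((!(sel || sel && !req) || !en) && !(sel || sel && !req))
= !!!(sel || sel && !req)
= !!!sel
= !sel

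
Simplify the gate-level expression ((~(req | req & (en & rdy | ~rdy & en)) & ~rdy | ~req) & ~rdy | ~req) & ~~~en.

((~(req | req & (en & rdy | ~rdy & en)) & ~rdy | ~req) & ~rdy | ~req) & ~~~en
= ((~(req | req & en) & ~rdy | ~req) & ~rdy | ~req) & ~~~en   (distribution)
= ((~req & ~rdy | ~req) & ~rdy | ~req) & ~~~en   (absorption)
= ((~req & ~rdy | ~req) & ~rdy | ~req) & ~en   (double negation)
= (~req & ~rdy | ~req) & ~en   (absorption)
= ~req & ~en   (absorption)

~req & ~en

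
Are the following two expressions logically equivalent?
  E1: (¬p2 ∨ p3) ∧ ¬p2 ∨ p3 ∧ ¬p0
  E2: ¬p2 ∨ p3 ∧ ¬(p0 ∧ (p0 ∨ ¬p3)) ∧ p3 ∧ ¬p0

E1: (¬p2 ∨ p3) ∧ ¬p2 ∨ p3 ∧ ¬p0
    = ¬p2 ∨ p3 ∧ ¬p0   [absorption]
E2: ¬p2 ∨ p3 ∧ ¬(p0 ∧ (p0 ∨ ¬p3)) ∧ p3 ∧ ¬p0
    = ¬p2 ∨ p3 ∧ ¬p0 ∧ p3 ∧ ¬p0   [absorption]
    = ¬p2 ∨ p3 ∧ ¬p0   [idempotence]
Both reduce to ¬p2 ∨ p3 ∧ ¬p0, so they are equivalent.

Yes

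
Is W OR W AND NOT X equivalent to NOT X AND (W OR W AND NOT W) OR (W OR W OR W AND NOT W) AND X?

E1: W OR W AND NOT X
    = W
E2: NOT X AND (W OR W AND NOT W) OR (W OR W OR W AND NOT W) AND X
    = NOT X AND (W OR W AND NOT W) OR (W OR W AND NOT W) AND X
    = W OR W AND NOT W
    = W
Both reduce to W, so they are equivalent.

Yes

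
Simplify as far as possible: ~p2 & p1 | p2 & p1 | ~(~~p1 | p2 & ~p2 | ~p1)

~p2 & p1 | p2 & p1 | ~(~~p1 | p2 & ~p2 | ~p1)
= ~p2 & p1 | p2 & p1 | ~(~~p1 | ~p1)
= ~p2 & p1 | p2 & p1 | ~p1 & p1
= p1 | ~p1 & p1
= p1

p1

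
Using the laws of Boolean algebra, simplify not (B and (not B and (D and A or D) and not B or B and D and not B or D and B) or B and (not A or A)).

not B

not (B and (not B and (D and A or D) and not B or B and D and not B or D and B) or B and (not A or A))
= not (B and (not B and D and not B or B and D and not B or D and B) or B and (not A or A))   [absorption]
= not (B and (D and not B or D and B) or B and (not A or A))   [distribution]
= not (B and D or B and (not A or A))   [distribution]
= not (B and D or B)   [complement / identity]
= not B   [absorption]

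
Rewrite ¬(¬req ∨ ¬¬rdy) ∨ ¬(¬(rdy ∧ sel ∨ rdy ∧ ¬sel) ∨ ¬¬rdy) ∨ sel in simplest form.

¬(¬req ∨ ¬¬rdy) ∨ ¬(¬(rdy ∧ sel ∨ rdy ∧ ¬sel) ∨ ¬¬rdy) ∨ sel
= ¬(¬req ∨ ¬¬rdy) ∨ ¬(¬rdy ∨ ¬¬rdy) ∨ sel   — distribution
= req ∧ ¬rdy ∨ ¬(¬rdy ∨ ¬¬rdy) ∨ sel   — De Morgan
= req ∧ ¬rdy ∨ rdy ∧ ¬rdy ∨ sel   — De Morgan
= req ∧ ¬rdy ∨ sel   — complement / identity

req ∧ ¬rdy ∨ sel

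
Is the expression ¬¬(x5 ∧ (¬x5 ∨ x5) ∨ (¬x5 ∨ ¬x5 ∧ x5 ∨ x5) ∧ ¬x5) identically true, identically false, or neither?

¬¬(x5 ∧ (¬x5 ∨ x5) ∨ (¬x5 ∨ ¬x5 ∧ x5 ∨ x5) ∧ ¬x5)
= ¬¬(x5 ∧ (¬x5 ∨ x5) ∨ (¬x5 ∨ x5) ∧ ¬x5)   — complement / identity
= x5 ∧ (¬x5 ∨ x5) ∨ (¬x5 ∨ x5) ∧ ¬x5   — double negation
= ¬x5 ∨ x5   — distribution
= True   — complement

identically true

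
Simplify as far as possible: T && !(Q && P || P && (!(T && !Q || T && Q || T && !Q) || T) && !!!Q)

T && !(Q && P || P && (!(T && !Q || T && Q || T && !Q) || T) && !!!Q)
= T && !(Q && P || P && (!(T || T && !Q) || T) && !!!Q)   [distribution]
= T && !(Q && P || P && (!T || T) && !!!Q)   [absorption]
= T && !(Q && P || P && !!!Q)   [complement / identity]
= T && !(Q && P || P && !Q)   [double negation]
= T && !P   [distribution]

T && !P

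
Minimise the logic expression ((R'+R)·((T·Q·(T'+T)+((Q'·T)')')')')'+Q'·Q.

T'

((R'+R)·((T·Q·(T'+T)+((Q'·T)')')')')'+Q'·Q
= ((R'+R)·((T·Q·(T'+T)+Q'·T)')')'+Q'·Q   (double negation)
= ((R'+R)·((T·Q·(T'+T)+Q'·T)')')'   (complement / identity)
= (((T·Q·(T'+T)+Q'·T)')')'   (complement / identity)
= (((T·Q+Q'·T)')')'   (complement / identity)
= ((T')')'   (distribution)
= T'   (double negation)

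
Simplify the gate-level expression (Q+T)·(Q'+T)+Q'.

(Q+T)·(Q'+T)+Q'
= Q·Q'+T+Q'
= T+Q'

T+Q'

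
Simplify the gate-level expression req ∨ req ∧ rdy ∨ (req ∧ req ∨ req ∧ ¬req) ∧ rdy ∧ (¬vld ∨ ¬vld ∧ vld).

req

req ∨ req ∧ rdy ∨ (req ∧ req ∨ req ∧ ¬req) ∧ rdy ∧ (¬vld ∨ ¬vld ∧ vld)
= req ∨ req ∧ rdy ∨ req ∧ rdy ∧ (¬vld ∨ ¬vld ∧ vld)   — distribution
= req ∨ req ∧ rdy ∨ req ∧ rdy ∧ ¬vld   — complement / identity
= req ∨ req ∧ rdy   — absorption
= req   — absorption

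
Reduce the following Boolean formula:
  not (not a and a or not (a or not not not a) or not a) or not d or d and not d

a or not d

not (not a and a or not (a or not not not a) or not a) or not d or d and not d
= not (not (a or not not not a) or not a) or not d or d and not d   (complement / identity)
= (a or not not not a) and a or not d or d and not d   (De Morgan)
= (a or not a) and a or not d or d and not d   (double negation)
= a or not d or d and not d   (complement / identity)
= a or not d   (complement / identity)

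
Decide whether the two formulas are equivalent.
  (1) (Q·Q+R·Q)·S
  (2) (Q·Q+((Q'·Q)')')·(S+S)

E1: (Q·Q+R·Q)·S
    = Q·(Q+R)·S   (distribution)
    = Q·S   (absorption)
E2: (Q·Q+((Q'·Q)')')·(S+S)
    = (Q·Q+Q'·Q)·(S+S)   (double negation)
    = Q·(S+S)   (distribution)
    = Q·S   (idempotence)
Both reduce to Q·S, so they are equivalent.

Yes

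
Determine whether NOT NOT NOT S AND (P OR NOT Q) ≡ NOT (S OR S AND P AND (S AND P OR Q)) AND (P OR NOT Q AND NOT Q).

Yes

E1: NOT NOT NOT S AND (P OR NOT Q)
    = NOT S AND (P OR NOT Q)   — double negation
E2: NOT (S OR S AND P AND (S AND P OR Q)) AND (P OR NOT Q AND NOT Q)
    = NOT (S OR S AND P AND (S AND P OR Q)) AND (P OR NOT Q)   — idempotence
    = NOT (S OR S AND P) AND (P OR NOT Q)   — absorption
    = NOT S AND (P OR NOT Q)   — absorption
Both reduce to NOT S AND (P OR NOT Q), so they are equivalent.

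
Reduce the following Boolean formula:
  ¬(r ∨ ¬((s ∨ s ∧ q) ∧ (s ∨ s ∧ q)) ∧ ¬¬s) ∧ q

¬(r ∨ ¬((s ∨ s ∧ q) ∧ (s ∨ s ∧ q)) ∧ ¬¬s) ∧ q
= ¬(r ∨ ¬(s ∨ s ∧ q) ∧ ¬¬s) ∧ q   — idempotence
= ¬(r ∨ ¬s ∧ ¬¬s) ∧ q   — absorption
= ¬(r ∨ ¬s ∧ s) ∧ q   — double negation
= ¬r ∧ q   — complement / identity

¬r ∧ q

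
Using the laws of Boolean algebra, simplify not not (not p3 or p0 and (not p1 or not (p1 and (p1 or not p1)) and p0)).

not not (not p3 or p0 and (not p1 or not (p1 and (p1 or not p1)) and p0))
= not not (not p3 or p0 and (not p1 or not p1 and p0))   — complement / identity
= not not (not p3 or p0 and not p1)   — absorption
= not p3 or p0 and not p1   — double negation

not p3 or p0 and not p1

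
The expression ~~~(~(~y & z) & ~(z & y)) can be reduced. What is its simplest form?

z

~~~(~(~y & z) & ~(z & y))
= ~(~(~y & z) & ~(z & y))   [double negation]
= ~y & z | z & y   [De Morgan]
= z   [distribution]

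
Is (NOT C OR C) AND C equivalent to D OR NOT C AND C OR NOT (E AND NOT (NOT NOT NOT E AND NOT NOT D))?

No

E1: (NOT C OR C) AND C
    = C   [complement / identity]
E2: D OR NOT C AND C OR NOT (E AND NOT (NOT NOT NOT E AND NOT NOT D))
    = D OR NOT C AND C OR NOT (E AND NOT (NOT E AND NOT NOT D))   [double negation]
    = D OR NOT (E AND NOT (NOT E AND NOT NOT D))   [complement / identity]
    = D OR NOT (E AND (E OR NOT D))   [De Morgan]
    = D OR NOT E   [absorption]
These differ: at C=0, D=0, E=0, E1 = 0 but E2 = 1.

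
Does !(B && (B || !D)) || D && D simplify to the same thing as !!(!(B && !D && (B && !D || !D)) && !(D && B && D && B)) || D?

Yes

E1: !(B && (B || !D)) || D && D
    = !(B && (B || !D)) || D
    = !B || D
E2: !!(!(B && !D && (B && !D || !D)) && !(D && B && D && B)) || D
    = !!(!(B && !D) && !(D && B && D && B)) || D
    = !(B && !D || D && B && D && B) || D
    = !(B && !D || D && B) || D
    = !B || D
Both reduce to !B || D, so they are equivalent.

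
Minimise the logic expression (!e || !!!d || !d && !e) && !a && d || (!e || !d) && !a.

(!e || !!!d || !d && !e) && !a && d || (!e || !d) && !a
= (!e || !d || !d && !e) && !a && d || (!e || !d) && !a
= (!e || !d) && !a && d || (!e || !d) && !a
= (!e || !d) && !a

(!e || !d) && !a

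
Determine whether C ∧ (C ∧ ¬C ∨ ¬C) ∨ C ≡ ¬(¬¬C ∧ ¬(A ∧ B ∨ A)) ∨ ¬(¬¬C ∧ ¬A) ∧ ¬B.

E1: C ∧ (C ∧ ¬C ∨ ¬C) ∨ C
    = C ∧ ¬C ∨ C   — complement / identity
    = C   — complement / identity
E2: ¬(¬¬C ∧ ¬(A ∧ B ∨ A)) ∨ ¬(¬¬C ∧ ¬A) ∧ ¬B
    = ¬(¬¬C ∧ ¬A) ∨ ¬(¬¬C ∧ ¬A) ∧ ¬B   — absorption
    = ¬(¬¬C ∧ ¬A)   — absorption
    = ¬C ∨ A   — De Morgan
These differ: at A=0, B=1, C=0, E1 = 0 but E2 = 1.

No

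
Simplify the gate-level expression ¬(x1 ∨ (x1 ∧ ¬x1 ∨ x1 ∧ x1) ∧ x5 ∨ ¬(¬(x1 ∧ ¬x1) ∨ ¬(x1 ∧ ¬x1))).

¬(x1 ∨ (x1 ∧ ¬x1 ∨ x1 ∧ x1) ∧ x5 ∨ ¬(¬(x1 ∧ ¬x1) ∨ ¬(x1 ∧ ¬x1)))
= ¬(x1 ∨ x1 ∧ x5 ∨ ¬(¬(x1 ∧ ¬x1) ∨ ¬(x1 ∧ ¬x1)))   — distribution
= ¬(x1 ∨ ¬(¬(x1 ∧ ¬x1) ∨ ¬(x1 ∧ ¬x1)))   — absorption
= ¬(x1 ∨ x1 ∧ ¬x1 ∧ x1 ∧ ¬x1)   — De Morgan
= ¬(x1 ∨ x1 ∧ ¬x1)   — idempotence
= ¬x1   — complement / identity

¬x1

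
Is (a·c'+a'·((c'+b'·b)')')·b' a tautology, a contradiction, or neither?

neither

(a·c'+a'·((c'+b'·b)')')·b'
= (a·c'+a'·(c'+b'·b))·b'   (double negation)
= (a·c'+a'·c')·b'   (complement / identity)
= c'·b'   (distribution)
This depends on b, c, so it is not a constant.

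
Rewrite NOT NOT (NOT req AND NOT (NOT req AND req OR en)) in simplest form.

NOT req AND NOT en

NOT NOT (NOT req AND NOT (NOT req AND req OR en))
= NOT NOT (NOT req AND NOT en)
= NOT req AND NOT en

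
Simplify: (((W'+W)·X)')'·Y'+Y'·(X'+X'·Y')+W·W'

Y'

(((W'+W)·X)')'·Y'+Y'·(X'+X'·Y')+W·W'
= (X')'·Y'+Y'·(X'+X'·Y')+W·W'   — complement / identity
= (X')'·Y'+Y'·X'+W·W'   — absorption
= (X')'·Y'+Y'·X'   — complement / identity
= X·Y'+Y'·X'   — double negation
= Y'   — distribution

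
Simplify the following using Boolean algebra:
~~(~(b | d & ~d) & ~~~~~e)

~~(~(b | d & ~d) & ~~~~~e)
= ~(b | d & ~d) & ~~~~~e
= ~b & ~~~~~e
= ~b & ~~~e
= ~b & ~e

~b & ~e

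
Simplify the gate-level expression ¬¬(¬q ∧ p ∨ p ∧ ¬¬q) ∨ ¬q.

p ∨ ¬q

¬¬(¬q ∧ p ∨ p ∧ ¬¬q) ∨ ¬q
= ¬q ∧ p ∨ p ∧ ¬¬q ∨ ¬q   (double negation)
= ¬q ∧ p ∨ p ∧ q ∨ ¬q   (double negation)
= p ∨ ¬q   (distribution)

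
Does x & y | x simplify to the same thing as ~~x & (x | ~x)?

E1: x & y | x
    = x   — absorption
E2: ~~x & (x | ~x)
    = ~~x   — complement / identity
    = x   — double negation
Both reduce to x, so they are equivalent.

Yes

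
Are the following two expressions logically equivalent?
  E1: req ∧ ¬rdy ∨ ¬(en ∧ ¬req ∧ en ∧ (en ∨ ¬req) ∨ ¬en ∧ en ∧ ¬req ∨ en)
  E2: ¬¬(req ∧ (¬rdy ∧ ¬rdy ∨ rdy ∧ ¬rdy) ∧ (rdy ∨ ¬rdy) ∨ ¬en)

Yes

E1: req ∧ ¬rdy ∨ ¬(en ∧ ¬req ∧ en ∧ (en ∨ ¬req) ∨ ¬en ∧ en ∧ ¬req ∨ en)
    = req ∧ ¬rdy ∨ ¬(en ∧ ¬req ∧ en ∨ ¬en ∧ en ∧ ¬req ∨ en)   (absorption)
    = req ∧ ¬rdy ∨ ¬(en ∧ ¬req ∨ en)   (distribution)
    = req ∧ ¬rdy ∨ ¬en   (absorption)
E2: ¬¬(req ∧ (¬rdy ∧ ¬rdy ∨ rdy ∧ ¬rdy) ∧ (rdy ∨ ¬rdy) ∨ ¬en)
    = req ∧ (¬rdy ∧ ¬rdy ∨ rdy ∧ ¬rdy) ∧ (rdy ∨ ¬rdy) ∨ ¬en   (double negation)
    = req ∧ (¬rdy ∧ ¬rdy ∨ rdy ∧ ¬rdy) ∨ ¬en   (complement / identity)
    = req ∧ ¬rdy ∨ ¬en   (distribution)
Both reduce to req ∧ ¬rdy ∨ ¬en, so they are equivalent.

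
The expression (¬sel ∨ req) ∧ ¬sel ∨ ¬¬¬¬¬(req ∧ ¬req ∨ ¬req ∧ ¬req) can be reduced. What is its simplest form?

¬sel ∨ req

(¬sel ∨ req) ∧ ¬sel ∨ ¬¬¬¬¬(req ∧ ¬req ∨ ¬req ∧ ¬req)
= (¬sel ∨ req) ∧ ¬sel ∨ ¬¬¬(req ∧ ¬req ∨ ¬req ∧ ¬req)   (double negation)
= ¬sel ∨ ¬¬¬(req ∧ ¬req ∨ ¬req ∧ ¬req)   (absorption)
= ¬sel ∨ ¬¬¬¬req   (distribution)
= ¬sel ∨ ¬¬req   (double negation)
= ¬sel ∨ req   (double negation)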